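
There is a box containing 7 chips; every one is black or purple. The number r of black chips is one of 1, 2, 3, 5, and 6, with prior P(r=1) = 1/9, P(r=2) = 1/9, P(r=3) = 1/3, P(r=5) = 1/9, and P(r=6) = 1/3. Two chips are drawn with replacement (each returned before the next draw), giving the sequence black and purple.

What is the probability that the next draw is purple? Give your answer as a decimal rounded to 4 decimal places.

For each hypothesis, P(data | H) works out to: P(data | r = 1) = (1/7)(6/7) = 6/49; P(data | r = 2) = (2/7)(5/7) = 10/49; P(data | r = 3) = (3/7)(4/7) = 12/49; P(data | r = 5) = (5/7)(2/7) = 10/49; P(data | r = 6) = (6/7)(1/7) = 6/49.
Multiplying each by its prior: 1/9 · 6/49 = 2/147, 1/9 · 10/49 = 10/441, 1/3 · 12/49 = 4/49, 1/9 · 10/49 = 10/441, 1/3 · 6/49 = 2/49; these sum to 80/441.
Dividing through by the total gives posterior P(r = 1 | data) = 3/40, P(r = 2 | data) = 1/8, P(r = 3 | data) = 9/20, P(r = 5 | data) = 1/8, P(r = 6 | data) = 9/40.
So P(purple next | data) = Σ P(purple next | H) P(H | data) = (6/7)(3/40) + (5/7)(1/8) + (4/7)(9/20) + (2/7)(1/8) + (1/7)(9/40) = 67/140.

0.4786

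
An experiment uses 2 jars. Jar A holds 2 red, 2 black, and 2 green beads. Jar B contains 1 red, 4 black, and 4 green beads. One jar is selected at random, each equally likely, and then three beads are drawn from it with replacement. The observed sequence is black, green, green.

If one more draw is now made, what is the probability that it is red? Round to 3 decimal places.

0.177

For each hypothesis, P(data | H) works out to: P(data | jar A) = (2/6)(2/6)(2/6) = 0.037037; P(data | jar B) = (4/9)(4/9)(4/9) = 0.087791.
Multiplying each by its prior: 1/2 · 0.037037 = 0.018519, 1/2 · 0.087791 = 0.043896; with total 0.062414.
Normalising, the posterior is P(jar A | data) = 0.2967, P(jar B | data) = 0.7033.
Averaging over the posterior, P(red next | data) = (1/3)(0.2967) + (1/9)(0.7033) = 0.17705.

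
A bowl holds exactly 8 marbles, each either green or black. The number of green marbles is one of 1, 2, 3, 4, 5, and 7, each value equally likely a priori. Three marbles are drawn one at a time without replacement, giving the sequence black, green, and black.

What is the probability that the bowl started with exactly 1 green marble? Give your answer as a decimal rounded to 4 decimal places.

0.1750

The likelihood of the observed sequence under each hypothesis: P(data | r = 1) = (7/8)(1/7)(6/6) = 1/8; P(data | r = 2) = (6/8)(2/7)(5/6) = 5/28; P(data | r = 3) = (5/8)(3/7)(4/6) = 5/28; P(data | r = 4) = (4/8)(4/7)(3/6) = 1/7; P(data | r = 5) = (3/8)(5/7)(2/6) = 5/56; P(data | r = 7) = (1/8)(7/7)(0/6) = 0.
Weighting by the prior gives 1/6 · 1/8 = 1/48, 1/6 · 5/28 = 5/168, 1/6 · 5/28 = 5/168, 1/6 · 1/7 = 1/42, 1/6 · 5/56 = 5/336, 1/6 · 0 = 0; with total 5/42.
Hence P(r = 1 | data) = (1/48) / (5/42) = 7/40.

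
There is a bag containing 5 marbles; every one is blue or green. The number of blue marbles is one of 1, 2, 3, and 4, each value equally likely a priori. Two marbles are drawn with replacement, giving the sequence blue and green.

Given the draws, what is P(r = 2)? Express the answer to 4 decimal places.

0.3000

Under each hypothesis, the probability of the observed sequence is: P(data | r = 1) = (1/5)(4/5) = 4/25; P(data | r = 2) = (2/5)(3/5) = 6/25; P(data | r = 3) = (3/5)(2/5) = 6/25; P(data | r = 4) = (4/5)(1/5) = 4/25.
The prior-weighted likelihoods are 1/4 · 4/25 = 1/25, 1/4 · 6/25 = 3/50, 1/4 · 6/25 = 3/50, 1/4 · 4/25 = 1/25; with total 1/5.
Hence P(r = 2 | data) = (3/50) / (1/5) = 3/10.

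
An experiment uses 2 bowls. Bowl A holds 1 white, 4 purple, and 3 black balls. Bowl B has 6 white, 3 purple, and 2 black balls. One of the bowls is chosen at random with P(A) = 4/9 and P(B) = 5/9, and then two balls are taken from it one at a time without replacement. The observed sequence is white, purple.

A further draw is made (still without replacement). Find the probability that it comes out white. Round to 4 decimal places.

The likelihood of the observed sequence under each hypothesis: P(data | bowl A) = (1/8)(4/7) = 1/14; P(data | bowl B) = (6/11)(3/10) = 9/55.
Multiplying each by its prior: 4/9 · 1/14 = 2/63, 5/9 · 9/55 = 1/11; summing to 85/693.
Normalising, the posterior is P(bowl A | data) = 22/85, P(bowl B | data) = 63/85.
Averaging over the posterior, P(white next | data) = (0)(22/85) + (5/9)(63/85) = 7/17.

0.4118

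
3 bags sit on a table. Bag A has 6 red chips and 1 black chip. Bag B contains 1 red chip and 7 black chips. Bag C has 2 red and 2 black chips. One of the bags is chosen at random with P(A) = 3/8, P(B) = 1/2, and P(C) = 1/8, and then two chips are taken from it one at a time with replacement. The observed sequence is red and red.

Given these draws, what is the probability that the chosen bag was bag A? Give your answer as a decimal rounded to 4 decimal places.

0.8758

Under each hypothesis, the probability of the observed sequence is: P(data | bag A) = (6/7)(6/7) = 0.73469; P(data | bag B) = (1/8)(1/8) = 0.015625; P(data | bag C) = (2/4)(2/4) = 0.25.
Weighting by the prior gives 3/8 · 0.73469 = 0.27551, 1/2 · 0.015625 = 0.0078125, 1/8 · 0.25 = 0.03125; summing to 0.31457.
Therefore the posterior P(bag A | data) = (0.27551) / (0.31457) = 0.87582.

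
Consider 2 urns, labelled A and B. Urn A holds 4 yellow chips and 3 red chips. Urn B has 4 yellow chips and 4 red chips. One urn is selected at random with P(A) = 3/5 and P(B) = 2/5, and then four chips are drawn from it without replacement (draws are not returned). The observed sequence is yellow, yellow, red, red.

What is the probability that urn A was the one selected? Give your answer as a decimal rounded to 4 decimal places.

0.6000

Under each hypothesis, the probability of the observed sequence is: P(data | urn A) = (4/7)(3/6)(3/5)(2/4) = 3/35; P(data | urn B) = (4/8)(3/7)(4/6)(3/5) = 3/35.
Multiplying each by its prior: 3/5 · 3/35 = 9/175, 2/5 · 3/35 = 6/175; with total 3/35.
Therefore the posterior P(urn A | data) = (9/175) / (3/35) = 3/5.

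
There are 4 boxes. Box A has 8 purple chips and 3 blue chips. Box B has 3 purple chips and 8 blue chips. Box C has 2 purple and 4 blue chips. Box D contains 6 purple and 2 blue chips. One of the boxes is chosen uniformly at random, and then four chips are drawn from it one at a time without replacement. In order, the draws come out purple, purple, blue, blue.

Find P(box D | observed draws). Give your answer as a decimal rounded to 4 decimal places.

For each hypothesis, P(data | H) works out to: P(data | box A) = (8/11)(7/10)(3/9)(2/8) = 0.042424; P(data | box B) = (3/11)(2/10)(8/9)(7/8) = 0.042424; P(data | box C) = (2/6)(1/5)(4/4)(3/3) = 0.066667; P(data | box D) = (6/8)(5/7)(2/6)(1/5) = 0.035714.
Multiplying each by its prior: 1/4 · 0.042424 = 0.010606, 1/4 · 0.042424 = 0.010606, 1/4 · 0.066667 = 0.016667, 1/4 · 0.035714 = 0.0089286; these sum to 0.046807.
So P(box D | data) = (0.0089286) / (0.046807) = 0.19075.

0.1908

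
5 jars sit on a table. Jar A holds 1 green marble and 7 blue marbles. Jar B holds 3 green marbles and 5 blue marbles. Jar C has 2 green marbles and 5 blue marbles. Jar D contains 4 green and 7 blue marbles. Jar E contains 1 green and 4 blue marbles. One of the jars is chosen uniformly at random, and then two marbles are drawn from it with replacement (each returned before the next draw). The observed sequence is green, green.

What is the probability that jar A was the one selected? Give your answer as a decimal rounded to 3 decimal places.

0.038

For each hypothesis, P(data | H) works out to: P(data | jar A) = (1/8)(1/8) = 0.015625; P(data | jar B) = (3/8)(3/8) = 0.14062; P(data | jar C) = (2/7)(2/7) = 0.081633; P(data | jar D) = (4/11)(4/11) = 0.13223; P(data | jar E) = (1/5)(1/5) = 0.04.
The prior-weighted likelihoods are 1/5 · 0.015625 = 0.003125, 1/5 · 0.14062 = 0.028125, 1/5 · 0.081633 = 0.016327, 1/5 · 0.13223 = 0.026446, 1/5 · 0.04 = 0.008; summing to 0.082023.
By Bayes' rule, P(jar A | data) = (0.003125) / (0.082023) = 0.038099.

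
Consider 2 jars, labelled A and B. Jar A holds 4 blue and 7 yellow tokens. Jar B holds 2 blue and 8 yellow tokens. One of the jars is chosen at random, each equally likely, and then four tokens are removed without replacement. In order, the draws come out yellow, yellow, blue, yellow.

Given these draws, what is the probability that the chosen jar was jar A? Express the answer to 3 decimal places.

0.443

Compute the likelihood of the observed sequence for each case: P(data | jar A) = (7/11)(6/10)(4/9)(5/8) = 7/66; P(data | jar B) = (8/10)(7/9)(2/8)(6/7) = 2/15.
The prior-weighted likelihoods are 1/2 · 7/66 = 7/132, 1/2 · 2/15 = 1/15; these sum to 79/660.
Therefore the posterior P(jar A | data) = (7/132) / (79/660) = 35/79.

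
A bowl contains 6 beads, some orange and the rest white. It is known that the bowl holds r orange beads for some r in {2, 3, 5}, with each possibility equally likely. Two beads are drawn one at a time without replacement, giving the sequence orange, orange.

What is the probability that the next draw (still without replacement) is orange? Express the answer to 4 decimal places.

For each hypothesis, P(data | H) works out to: P(data | r = 2) = (2/6)(1/5) = 1/15; P(data | r = 3) = (3/6)(2/5) = 1/5; P(data | r = 5) = (5/6)(4/5) = 2/3.
Weighting by the prior gives 1/3 · 1/15 = 1/45, 1/3 · 1/5 = 1/15, 1/3 · 2/3 = 2/9; these sum to 14/45.
Dividing through by the total gives posterior P(r = 2 | data) = 1/14, P(r = 3 | data) = 3/14, P(r = 5 | data) = 5/7.
The predictive probability is P(orange next | data) = (0)(1/14) + (1/4)(3/14) + (3/4)(5/7) = 33/56.

0.5893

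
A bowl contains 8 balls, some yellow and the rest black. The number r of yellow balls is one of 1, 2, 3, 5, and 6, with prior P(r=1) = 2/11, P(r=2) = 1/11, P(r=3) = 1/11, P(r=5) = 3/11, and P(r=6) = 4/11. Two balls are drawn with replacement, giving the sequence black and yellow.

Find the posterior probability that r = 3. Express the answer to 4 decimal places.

0.1119

The likelihood of the observed sequence under each hypothesis: P(data | r = 1) = (7/8)(1/8) = 7/64; P(data | r = 2) = (6/8)(2/8) = 3/16; P(data | r = 3) = (5/8)(3/8) = 15/64; P(data | r = 5) = (3/8)(5/8) = 15/64; P(data | r = 6) = (2/8)(6/8) = 3/16.
The prior-weighted likelihoods are 2/11 · 7/64 = 7/352, 1/11 · 3/16 = 3/176, 1/11 · 15/64 = 15/704, 3/11 · 15/64 = 45/704, 4/11 · 3/16 = 3/44; these sum to 67/352.
Therefore the posterior P(r = 3 | data) = (15/704) / (67/352) = 15/134.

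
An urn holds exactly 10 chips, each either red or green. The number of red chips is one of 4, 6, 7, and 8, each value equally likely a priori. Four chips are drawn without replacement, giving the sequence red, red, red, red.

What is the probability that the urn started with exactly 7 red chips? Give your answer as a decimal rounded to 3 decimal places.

0.289

The likelihood of the observed sequence under each hypothesis: P(data | r = 4) = (4/10)(3/9)(2/8)(1/7) = 1/210; P(data | r = 6) = (6/10)(5/9)(4/8)(3/7) = 1/14; P(data | r = 7) = (7/10)(6/9)(5/8)(4/7) = 1/6; P(data | r = 8) = (8/10)(7/9)(6/8)(5/7) = 1/3.
The prior-weighted likelihoods are 1/4 · 1/210 = 1/840, 1/4 · 1/14 = 1/56, 1/4 · 1/6 = 1/24, 1/4 · 1/3 = 1/12; these sum to 121/840.
Hence P(r = 7 | data) = (1/24) / (121/840) = 35/121.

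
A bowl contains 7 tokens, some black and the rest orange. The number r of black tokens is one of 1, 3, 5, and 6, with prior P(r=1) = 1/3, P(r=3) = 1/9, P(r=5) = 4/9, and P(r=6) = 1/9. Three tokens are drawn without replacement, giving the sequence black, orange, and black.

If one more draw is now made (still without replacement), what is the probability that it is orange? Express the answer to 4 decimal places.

0.2710

Compute the likelihood of the observed sequence for each case: P(data | r = 1) = (1/7)(6/6)(0/5) = 0; P(data | r = 3) = (3/7)(4/6)(2/5) = 4/35; P(data | r = 5) = (5/7)(2/6)(4/5) = 4/21; P(data | r = 6) = (6/7)(1/6)(5/5) = 1/7.
The prior-weighted likelihoods are 1/3 · 0 = 0, 1/9 · 4/35 = 4/315, 4/9 · 4/21 = 16/189, 1/9 · 1/7 = 1/63; summing to 107/945.
Dividing through by the total gives posterior P(r = 1 | data) = 0, P(r = 3 | data) = 12/107, P(r = 5 | data) = 80/107, P(r = 6 | data) = 15/107.
The predictive probability is P(orange next | data) = (3/4)(12/107) + (1/4)(80/107) + (0)(15/107) = 29/107.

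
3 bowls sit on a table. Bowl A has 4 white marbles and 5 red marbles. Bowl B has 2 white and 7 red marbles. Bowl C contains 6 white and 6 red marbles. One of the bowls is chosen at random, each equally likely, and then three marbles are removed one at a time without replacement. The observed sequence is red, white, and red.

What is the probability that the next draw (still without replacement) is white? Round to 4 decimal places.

The likelihood of the observed sequence under each hypothesis: P(data | bowl A) = (5/9)(4/8)(4/7) = 0.15873; P(data | bowl B) = (7/9)(2/8)(6/7) = 0.16667; P(data | bowl C) = (6/12)(6/11)(5/10) = 0.13636.
Weighting by the prior gives 1/3 · 0.15873 = 0.05291, 1/3 · 0.16667 = 0.055556, 1/3 · 0.13636 = 0.045455; these sum to 0.15392.
The posterior is then P(bowl A | data) = 0.34375, P(bowl B | data) = 0.36094, P(bowl C | data) = 0.29531.
The predictive probability is P(white next | data) = (1/2)(0.34375) + (1/6)(0.36094) + (5/9)(0.29531) = 0.39609.

0.3961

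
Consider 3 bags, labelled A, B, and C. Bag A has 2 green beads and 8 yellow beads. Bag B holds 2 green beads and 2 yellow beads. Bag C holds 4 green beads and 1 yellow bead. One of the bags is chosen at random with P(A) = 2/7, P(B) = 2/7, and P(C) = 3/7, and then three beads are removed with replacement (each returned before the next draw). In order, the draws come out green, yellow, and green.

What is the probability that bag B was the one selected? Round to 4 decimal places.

0.3582

Under each hypothesis, the probability of the observed sequence is: P(data | bag A) = (2/10)(8/10)(2/10) = 0.032; P(data | bag B) = (2/4)(2/4)(2/4) = 0.125; P(data | bag C) = (4/5)(1/5)(4/5) = 0.128.
Multiplying each by its prior: 2/7 · 0.032 = 0.0091429, 2/7 · 0.125 = 0.035714, 3/7 · 0.128 = 0.054857; these sum to 0.099714.
So P(bag B | data) = (0.035714) / (0.099714) = 0.35817.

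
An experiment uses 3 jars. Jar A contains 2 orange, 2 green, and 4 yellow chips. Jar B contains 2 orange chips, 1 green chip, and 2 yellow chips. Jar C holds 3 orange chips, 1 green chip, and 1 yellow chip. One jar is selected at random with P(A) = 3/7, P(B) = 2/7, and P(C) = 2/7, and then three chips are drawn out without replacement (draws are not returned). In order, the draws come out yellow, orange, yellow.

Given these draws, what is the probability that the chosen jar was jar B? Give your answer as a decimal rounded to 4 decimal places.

0.3836

The likelihood of the observed sequence under each hypothesis: P(data | jar A) = (4/8)(2/7)(3/6) = 0.071429; P(data | jar B) = (2/5)(2/4)(1/3) = 0.066667; P(data | jar C) = (1/5)(3/4)(0/3) = 0.
Weighting by the prior gives 3/7 · 0.071429 = 0.030612, 2/7 · 0.066667 = 0.019048, 2/7 · 0 = 0; summing to 0.04966.
Therefore the posterior P(jar B | data) = (0.019048) / (0.04966) = 0.38356.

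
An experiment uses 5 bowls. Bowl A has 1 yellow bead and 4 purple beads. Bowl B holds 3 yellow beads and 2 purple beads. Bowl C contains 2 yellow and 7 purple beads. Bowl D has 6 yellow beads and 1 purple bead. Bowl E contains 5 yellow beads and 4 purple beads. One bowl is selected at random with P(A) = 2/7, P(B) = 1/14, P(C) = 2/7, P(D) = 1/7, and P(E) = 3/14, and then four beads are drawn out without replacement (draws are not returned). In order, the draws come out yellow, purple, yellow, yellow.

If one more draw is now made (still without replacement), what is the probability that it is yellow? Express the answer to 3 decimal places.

The likelihood of the observed sequence under each hypothesis: P(data | bowl A) = (1/5)(4/4)(0/3) = 0; P(data | bowl B) = (3/5)(2/4)(2/3)(1/2) = 0.1; P(data | bowl C) = (2/9)(7/8)(1/7)(0/6) = 0; P(data | bowl D) = (6/7)(1/6)(5/5)(4/4) = 0.14286; P(data | bowl E) = (5/9)(4/8)(4/7)(3/6) = 0.079365.
Weighting by the prior gives 2/7 · 0 = 0, 1/14 · 0.1 = 0.0071429, 2/7 · 0 = 0, 1/7 · 0.14286 = 0.020408, 3/14 · 0.079365 = 0.017007; these sum to 0.044558.
Dividing through by the total gives posterior P(bowl A | data) = 0, P(bowl B | data) = 0.16031, P(bowl C | data) = 0, P(bowl D | data) = 0.45802, P(bowl E | data) = 0.38168.
Averaging over the posterior, P(yellow next | data) = (0)(0.16031) + (1)(0.45802) + (2/5)(0.38168) = 0.61069.

0.611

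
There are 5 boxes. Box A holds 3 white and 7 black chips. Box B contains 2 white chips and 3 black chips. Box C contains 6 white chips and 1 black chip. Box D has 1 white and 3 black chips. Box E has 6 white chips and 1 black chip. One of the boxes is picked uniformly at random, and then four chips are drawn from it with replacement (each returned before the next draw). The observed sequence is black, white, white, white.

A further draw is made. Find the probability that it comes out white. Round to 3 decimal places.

0.716

Compute the likelihood of the observed sequence for each case: P(data | box A) = (7/10)(3/10)(3/10)(3/10) = 0.0189; P(data | box B) = (3/5)(2/5)(2/5)(2/5) = 0.0384; P(data | box C) = (1/7)(6/7)(6/7)(6/7) = 0.089963; P(data | box D) = (3/4)(1/4)(1/4)(1/4) = 0.011719; P(data | box E) = (1/7)(6/7)(6/7)(6/7) = 0.089963.
Weighting by the prior gives 1/5 · 0.0189 = 0.00378, 1/5 · 0.0384 = 0.00768, 1/5 · 0.089963 = 0.017993, 1/5 · 0.011719 = 0.0023437, 1/5 · 0.089963 = 0.017993; summing to 0.049789.
Dividing through by the total gives posterior P(box A | data) = 0.075921, P(box B | data) = 0.15425, P(box C | data) = 0.36138, P(box D | data) = 0.047074, P(box E | data) = 0.36138.
Averaging over the posterior, P(white next | data) = (3/10)(0.075921) + (2/5)(0.15425) + (6/7)(0.36138) + (1/4)(0.047074) + (6/7)(0.36138) = 0.71575.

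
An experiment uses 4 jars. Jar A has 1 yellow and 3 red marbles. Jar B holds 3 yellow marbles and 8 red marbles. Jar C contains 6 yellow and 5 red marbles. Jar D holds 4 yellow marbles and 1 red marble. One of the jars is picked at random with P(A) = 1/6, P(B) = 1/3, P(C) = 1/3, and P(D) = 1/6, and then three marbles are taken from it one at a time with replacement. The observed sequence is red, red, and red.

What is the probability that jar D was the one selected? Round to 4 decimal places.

For each hypothesis, P(data | H) works out to: P(data | jar A) = (3/4)(3/4)(3/4) = 0.42188; P(data | jar B) = (8/11)(8/11)(8/11) = 0.38467; P(data | jar C) = (5/11)(5/11)(5/11) = 0.093914; P(data | jar D) = (1/5)(1/5)(1/5) = 0.008.
Multiplying each by its prior: 1/6 · 0.42188 = 0.070312, 1/3 · 0.38467 = 0.12822, 1/3 · 0.093914 = 0.031305, 1/6 · 0.008 = 0.0013333; summing to 0.23118.
Therefore the posterior P(jar D | data) = (0.0013333) / (0.23118) = 0.0057676.

0.0058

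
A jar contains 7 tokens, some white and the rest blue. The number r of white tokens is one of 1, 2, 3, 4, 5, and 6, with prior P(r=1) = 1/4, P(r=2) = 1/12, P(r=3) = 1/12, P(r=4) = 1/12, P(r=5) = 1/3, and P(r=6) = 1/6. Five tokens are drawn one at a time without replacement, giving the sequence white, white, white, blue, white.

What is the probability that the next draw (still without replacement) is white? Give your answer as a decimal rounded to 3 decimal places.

The likelihood of the observed sequence under each hypothesis: P(data | r = 1) = (1/7)(0/6) = 0; P(data | r = 2) = (2/7)(1/6)(0/5) = 0; P(data | r = 3) = (3/7)(2/6)(1/5)(4/4)(0/3) = 0; P(data | r = 4) = (4/7)(3/6)(2/5)(3/4)(1/3) = 0.028571; P(data | r = 5) = (5/7)(4/6)(3/5)(2/4)(2/3) = 0.095238; P(data | r = 6) = (6/7)(5/6)(4/5)(1/4)(3/3) = 0.14286.
Multiplying each by its prior: 1/4 · 0 = 0, 1/12 · 0 = 0, 1/12 · 0 = 0, 1/12 · 0.028571 = 0.002381, 1/3 · 0.095238 = 0.031746, 1/6 · 0.14286 = 0.02381; summing to 0.057937.
The posterior is then P(r = 1 | data) = 0, P(r = 2 | data) = 0, P(r = 3 | data) = 0, P(r = 4 | data) = 0.041096, P(r = 5 | data) = 0.54795, P(r = 6 | data) = 0.41096.
So P(white next | data) = Σ P(white next | H) P(H | data) = (0)(0.041096) + (1/2)(0.54795) + (1)(0.41096) = 0.68493.

0.685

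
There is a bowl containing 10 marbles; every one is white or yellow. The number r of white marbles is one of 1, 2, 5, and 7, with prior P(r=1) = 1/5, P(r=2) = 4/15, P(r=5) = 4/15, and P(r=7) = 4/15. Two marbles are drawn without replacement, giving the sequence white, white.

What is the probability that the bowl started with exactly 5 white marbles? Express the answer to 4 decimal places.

0.3125

Under each hypothesis, the probability of the observed sequence is: P(data | r = 1) = (1/10)(0/9) = 0; P(data | r = 2) = (2/10)(1/9) = 1/45; P(data | r = 5) = (5/10)(4/9) = 2/9; P(data | r = 7) = (7/10)(6/9) = 7/15.
Multiplying each by its prior: 1/5 · 0 = 0, 4/15 · 1/45 = 4/675, 4/15 · 2/9 = 8/135, 4/15 · 7/15 = 28/225; summing to 128/675.
Hence P(r = 5 | data) = (8/135) / (128/675) = 5/16.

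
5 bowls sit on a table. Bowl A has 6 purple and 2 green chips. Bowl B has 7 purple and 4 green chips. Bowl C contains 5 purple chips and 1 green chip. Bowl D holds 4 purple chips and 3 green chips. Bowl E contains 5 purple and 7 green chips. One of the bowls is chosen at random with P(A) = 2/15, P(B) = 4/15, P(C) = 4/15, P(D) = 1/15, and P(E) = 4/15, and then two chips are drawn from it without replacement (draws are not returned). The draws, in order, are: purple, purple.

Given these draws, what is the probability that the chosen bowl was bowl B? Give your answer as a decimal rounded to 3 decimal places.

0.248

Under each hypothesis, the probability of the observed sequence is: P(data | bowl A) = (6/8)(5/7) = 0.53571; P(data | bowl B) = (7/11)(6/10) = 0.38182; P(data | bowl C) = (5/6)(4/5) = 0.66667; P(data | bowl D) = (4/7)(3/6) = 0.28571; P(data | bowl E) = (5/12)(4/11) = 0.15152.
Weighting by the prior gives 2/15 · 0.53571 = 0.071429, 4/15 · 0.38182 = 0.10182, 4/15 · 0.66667 = 0.17778, 1/15 · 0.28571 = 0.019048, 4/15 · 0.15152 = 0.040404; with total 0.41048.
By Bayes' rule, P(bowl B | data) = (0.10182) / (0.41048) = 0.24805.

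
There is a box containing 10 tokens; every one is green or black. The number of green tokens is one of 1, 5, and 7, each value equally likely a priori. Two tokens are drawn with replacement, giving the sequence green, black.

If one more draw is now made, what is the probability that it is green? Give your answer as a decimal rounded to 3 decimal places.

0.511

For each hypothesis, P(data | H) works out to: P(data | r = 1) = (1/10)(9/10) = 9/100; P(data | r = 5) = (5/10)(5/10) = 1/4; P(data | r = 7) = (7/10)(3/10) = 21/100.
Weighting by the prior gives 1/3 · 9/100 = 3/100, 1/3 · 1/4 = 1/12, 1/3 · 21/100 = 7/100; these sum to 11/60.
The posterior is then P(r = 1 | data) = 9/55, P(r = 5 | data) = 5/11, P(r = 7 | data) = 21/55.
Averaging over the posterior, P(green next | data) = (1/10)(9/55) + (1/2)(5/11) + (7/10)(21/55) = 281/550.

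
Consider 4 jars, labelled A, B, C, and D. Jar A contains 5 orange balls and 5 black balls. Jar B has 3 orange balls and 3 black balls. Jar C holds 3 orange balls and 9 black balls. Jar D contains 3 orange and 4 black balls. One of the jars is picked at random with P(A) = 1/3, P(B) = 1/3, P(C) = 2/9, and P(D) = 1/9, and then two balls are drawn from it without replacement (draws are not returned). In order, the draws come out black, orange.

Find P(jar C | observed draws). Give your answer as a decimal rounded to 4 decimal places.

0.1685

The likelihood of the observed sequence under each hypothesis: P(data | jar A) = (5/10)(5/9) = 0.27778; P(data | jar B) = (3/6)(3/5) = 0.3; P(data | jar C) = (9/12)(3/11) = 0.20455; P(data | jar D) = (4/7)(3/6) = 0.28571.
Weighting by the prior gives 1/3 · 0.27778 = 0.092593, 1/3 · 0.3 = 0.1, 2/9 · 0.20455 = 0.045455, 1/9 · 0.28571 = 0.031746; summing to 0.26979.
Hence P(jar C | data) = (0.045455) / (0.26979) = 0.16848.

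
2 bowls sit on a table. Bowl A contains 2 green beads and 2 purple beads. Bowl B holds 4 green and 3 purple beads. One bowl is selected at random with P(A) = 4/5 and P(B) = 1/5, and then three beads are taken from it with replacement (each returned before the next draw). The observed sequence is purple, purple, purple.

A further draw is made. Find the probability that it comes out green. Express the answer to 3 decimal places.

0.510

For each hypothesis, P(data | H) works out to: P(data | bowl A) = (2/4)(2/4)(2/4) = 0.125; P(data | bowl B) = (3/7)(3/7)(3/7) = 0.078717.
The prior-weighted likelihoods are 4/5 · 0.125 = 0.1, 1/5 · 0.078717 = 0.015743; with total 0.11574.
Normalising, the posterior is P(bowl A | data) = 0.86398, P(bowl B | data) = 0.13602.
The predictive probability is P(green next | data) = (1/2)(0.86398) + (4/7)(0.13602) = 0.50972.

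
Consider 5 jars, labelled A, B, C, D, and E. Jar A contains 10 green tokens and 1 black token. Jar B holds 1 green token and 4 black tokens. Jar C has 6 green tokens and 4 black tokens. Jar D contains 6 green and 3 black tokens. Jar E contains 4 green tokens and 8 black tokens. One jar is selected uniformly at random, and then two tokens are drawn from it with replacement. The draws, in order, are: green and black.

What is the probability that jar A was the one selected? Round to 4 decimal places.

0.0891

Under each hypothesis, the probability of the observed sequence is: P(data | jar A) = (10/11)(1/11) = 0.082645; P(data | jar B) = (1/5)(4/5) = 0.16; P(data | jar C) = (6/10)(4/10) = 0.24; P(data | jar D) = (6/9)(3/9) = 0.22222; P(data | jar E) = (4/12)(8/12) = 0.22222.
The prior-weighted likelihoods are 1/5 · 0.082645 = 0.016529, 1/5 · 0.16 = 0.032, 1/5 · 0.24 = 0.048, 1/5 · 0.22222 = 0.044444, 1/5 · 0.22222 = 0.044444; with total 0.18542.
Therefore the posterior P(jar A | data) = (0.016529) / (0.18542) = 0.089144.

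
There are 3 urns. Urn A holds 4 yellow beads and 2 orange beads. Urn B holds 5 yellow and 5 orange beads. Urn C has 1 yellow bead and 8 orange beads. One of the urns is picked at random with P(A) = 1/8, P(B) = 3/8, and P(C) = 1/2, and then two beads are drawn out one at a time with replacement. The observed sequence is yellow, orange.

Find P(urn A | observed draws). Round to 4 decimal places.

Under each hypothesis, the probability of the observed sequence is: P(data | urn A) = (4/6)(2/6) = 0.22222; P(data | urn B) = (5/10)(5/10) = 0.25; P(data | urn C) = (1/9)(8/9) = 0.098765.
Weighting by the prior gives 1/8 · 0.22222 = 0.027778, 3/8 · 0.25 = 0.09375, 1/2 · 0.098765 = 0.049383; with total 0.17091.
By Bayes' rule, P(urn A | data) = (0.027778) / (0.17091) = 0.16253.

0.1625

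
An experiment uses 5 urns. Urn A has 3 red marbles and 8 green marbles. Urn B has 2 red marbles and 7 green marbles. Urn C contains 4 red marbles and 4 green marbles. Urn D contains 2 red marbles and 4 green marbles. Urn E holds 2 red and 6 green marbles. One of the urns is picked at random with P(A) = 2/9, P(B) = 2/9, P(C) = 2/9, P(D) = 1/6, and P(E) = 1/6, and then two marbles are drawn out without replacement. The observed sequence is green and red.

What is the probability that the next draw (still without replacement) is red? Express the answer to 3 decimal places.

0.279

For each hypothesis, P(data | H) works out to: P(data | urn A) = (8/11)(3/10) = 0.21818; P(data | urn B) = (7/9)(2/8) = 0.19444; P(data | urn C) = (4/8)(4/7) = 0.28571; P(data | urn D) = (4/6)(2/5) = 0.26667; P(data | urn E) = (6/8)(2/7) = 0.21429.
Weighting by the prior gives 2/9 · 0.21818 = 0.048485, 2/9 · 0.19444 = 0.04321, 2/9 · 0.28571 = 0.063492, 1/6 · 0.26667 = 0.044444, 1/6 · 0.21429 = 0.035714; these sum to 0.23535.
The posterior is then P(urn A | data) = 0.20602, P(urn B | data) = 0.1836, P(urn C | data) = 0.26978, P(urn D | data) = 0.18885, P(urn E | data) = 0.15175.
Averaging over the posterior, P(red next | data) = (2/9)(0.20602) + (1/7)(0.1836) + (1/2)(0.26978) + (1/4)(0.18885) + (1/6)(0.15175) = 0.27941.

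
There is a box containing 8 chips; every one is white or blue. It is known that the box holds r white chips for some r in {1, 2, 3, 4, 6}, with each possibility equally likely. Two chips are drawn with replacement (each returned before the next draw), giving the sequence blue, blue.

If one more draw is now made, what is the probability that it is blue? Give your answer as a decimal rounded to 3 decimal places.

0.727

Under each hypothesis, the probability of the observed sequence is: P(data | r = 1) = (7/8)(7/8) = 49/64; P(data | r = 2) = (6/8)(6/8) = 9/16; P(data | r = 3) = (5/8)(5/8) = 25/64; P(data | r = 4) = (4/8)(4/8) = 1/4; P(data | r = 6) = (2/8)(2/8) = 1/16.
The prior-weighted likelihoods are 1/5 · 49/64 = 49/320, 1/5 · 9/16 = 9/80, 1/5 · 25/64 = 5/64, 1/5 · 1/4 = 1/20, 1/5 · 1/16 = 1/80; these sum to 13/32.
The posterior is then P(r = 1 | data) = 49/130, P(r = 2 | data) = 18/65, P(r = 3 | data) = 5/26, P(r = 4 | data) = 8/65, P(r = 6 | data) = 2/65.
Averaging over the posterior, P(blue next | data) = (7/8)(49/130) + (3/4)(18/65) + (5/8)(5/26) + (1/2)(8/65) + (1/4)(2/65) = 189/260.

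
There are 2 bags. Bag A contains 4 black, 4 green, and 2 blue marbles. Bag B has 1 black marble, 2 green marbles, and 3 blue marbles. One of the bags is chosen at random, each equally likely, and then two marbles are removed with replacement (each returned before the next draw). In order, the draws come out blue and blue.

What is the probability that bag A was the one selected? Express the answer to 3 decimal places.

Compute the likelihood of the observed sequence for each case: P(data | bag A) = (2/10)(2/10) = 1/25; P(data | bag B) = (3/6)(3/6) = 1/4.
The prior-weighted likelihoods are 1/2 · 1/25 = 1/50, 1/2 · 1/4 = 1/8; summing to 29/200.
Therefore the posterior P(bag A | data) = (1/50) / (29/200) = 4/29.

0.138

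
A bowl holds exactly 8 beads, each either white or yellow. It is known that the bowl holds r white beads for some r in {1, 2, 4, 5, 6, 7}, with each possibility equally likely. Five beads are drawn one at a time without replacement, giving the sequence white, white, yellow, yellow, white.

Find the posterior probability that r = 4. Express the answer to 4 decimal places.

The likelihood of the observed sequence under each hypothesis: P(data | r = 1) = (1/8)(0/7) = 0; P(data | r = 2) = (2/8)(1/7)(6/6)(5/5)(0/4) = 0; P(data | r = 4) = (4/8)(3/7)(4/6)(3/5)(2/4) = 0.042857; P(data | r = 5) = (5/8)(4/7)(3/6)(2/5)(3/4) = 0.053571; P(data | r = 6) = (6/8)(5/7)(2/6)(1/5)(4/4) = 0.035714; P(data | r = 7) = (7/8)(6/7)(1/6)(0/5) = 0.
Weighting by the prior gives 1/6 · 0 = 0, 1/6 · 0 = 0, 1/6 · 0.042857 = 0.0071429, 1/6 · 0.053571 = 0.0089286, 1/6 · 0.035714 = 0.0059524, 1/6 · 0 = 0; these sum to 0.022024.
By Bayes' rule, P(r = 4 | data) = (0.0071429) / (0.022024) = 0.32432.

0.3243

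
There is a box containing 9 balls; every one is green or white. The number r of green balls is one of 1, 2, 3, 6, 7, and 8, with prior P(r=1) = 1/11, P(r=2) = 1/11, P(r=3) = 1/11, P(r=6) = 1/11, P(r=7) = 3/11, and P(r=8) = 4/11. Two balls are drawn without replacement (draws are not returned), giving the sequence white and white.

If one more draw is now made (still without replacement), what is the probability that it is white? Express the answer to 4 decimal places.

Under each hypothesis, the probability of the observed sequence is: P(data | r = 1) = (8/9)(7/8) = 7/9; P(data | r = 2) = (7/9)(6/8) = 7/12; P(data | r = 3) = (6/9)(5/8) = 5/12; P(data | r = 6) = (3/9)(2/8) = 1/12; P(data | r = 7) = (2/9)(1/8) = 1/36; P(data | r = 8) = (1/9)(0/8) = 0.
Weighting by the prior gives 1/11 · 7/9 = 7/99, 1/11 · 7/12 = 7/132, 1/11 · 5/12 = 5/132, 1/11 · 1/12 = 1/132, 3/11 · 1/36 = 1/132, 4/11 · 0 = 0; summing to 35/198.
Dividing through by the total gives posterior P(r = 1 | data) = 2/5, P(r = 2 | data) = 3/10, P(r = 3 | data) = 3/14, P(r = 6 | data) = 3/70, P(r = 7 | data) = 3/70, P(r = 8 | data) = 0.
Averaging over the posterior, P(white next | data) = (6/7)(2/5) + (5/7)(3/10) + (4/7)(3/14) + (1/7)(3/70) + (0)(3/70) = 24/35.

0.6857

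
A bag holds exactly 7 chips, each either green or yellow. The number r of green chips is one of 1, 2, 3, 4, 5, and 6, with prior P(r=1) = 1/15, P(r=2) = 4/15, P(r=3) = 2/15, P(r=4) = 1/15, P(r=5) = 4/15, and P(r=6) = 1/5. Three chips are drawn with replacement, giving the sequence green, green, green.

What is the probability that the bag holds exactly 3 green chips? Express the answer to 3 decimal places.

For each hypothesis, P(data | H) works out to: P(data | r = 1) = (1/7)(1/7)(1/7) = 0.0029155; P(data | r = 2) = (2/7)(2/7)(2/7) = 0.023324; P(data | r = 3) = (3/7)(3/7)(3/7) = 0.078717; P(data | r = 4) = (4/7)(4/7)(4/7) = 0.18659; P(data | r = 5) = (5/7)(5/7)(5/7) = 0.36443; P(data | r = 6) = (6/7)(6/7)(6/7) = 0.62974.
Weighting by the prior gives 1/15 · 0.0029155 = 0.00019436, 4/15 · 0.023324 = 0.0062196, 2/15 · 0.078717 = 0.010496, 1/15 · 0.18659 = 0.012439, 4/15 · 0.36443 = 0.097182, 1/5 · 0.62974 = 0.12595; with total 0.25248.
So P(r = 3 | data) = (0.010496) / (0.25248) = 0.04157.

0.042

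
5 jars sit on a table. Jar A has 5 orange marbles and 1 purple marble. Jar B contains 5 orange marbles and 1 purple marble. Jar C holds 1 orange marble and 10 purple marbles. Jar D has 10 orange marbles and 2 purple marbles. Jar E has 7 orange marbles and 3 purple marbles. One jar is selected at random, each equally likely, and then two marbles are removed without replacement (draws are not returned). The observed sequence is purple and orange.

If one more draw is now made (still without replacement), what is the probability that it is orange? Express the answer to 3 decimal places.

Compute the likelihood of the observed sequence for each case: P(data | jar A) = (1/6)(5/5) = 1/6; P(data | jar B) = (1/6)(5/5) = 1/6; P(data | jar C) = (10/11)(1/10) = 1/11; P(data | jar D) = (2/12)(10/11) = 5/33; P(data | jar E) = (3/10)(7/9) = 7/30.
Weighting by the prior gives 1/5 · 1/6 = 1/30, 1/5 · 1/6 = 1/30, 1/5 · 1/11 = 1/55, 1/5 · 5/33 = 1/33, 1/5 · 7/30 = 7/150; with total 89/550.
Dividing through by the total gives posterior P(jar A | data) = 0.20599, P(jar B | data) = 0.20599, P(jar C | data) = 0.11236, P(jar D | data) = 0.18727, P(jar E | data) = 0.28839.
Averaging over the posterior, P(orange next | data) = (1)(0.20599) + (1)(0.20599) + (0)(0.11236) + (9/10)(0.18727) + (3/4)(0.28839) = 0.79682.

0.797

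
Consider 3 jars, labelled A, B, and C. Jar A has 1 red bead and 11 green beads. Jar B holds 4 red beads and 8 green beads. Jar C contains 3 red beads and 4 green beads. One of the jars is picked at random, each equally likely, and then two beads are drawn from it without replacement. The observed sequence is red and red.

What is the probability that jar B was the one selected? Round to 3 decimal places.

The likelihood of the observed sequence under each hypothesis: P(data | jar A) = (1/12)(0/11) = 0; P(data | jar B) = (4/12)(3/11) = 1/11; P(data | jar C) = (3/7)(2/6) = 1/7.
Multiplying each by its prior: 1/3 · 0 = 0, 1/3 · 1/11 = 1/33, 1/3 · 1/7 = 1/21; with total 6/77.
Hence P(jar B | data) = (1/33) / (6/77) = 7/18.

0.389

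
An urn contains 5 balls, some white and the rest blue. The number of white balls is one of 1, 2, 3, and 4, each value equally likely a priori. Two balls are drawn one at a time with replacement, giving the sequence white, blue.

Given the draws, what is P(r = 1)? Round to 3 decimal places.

0.200

For each hypothesis, P(data | H) works out to: P(data | r = 1) = (1/5)(4/5) = 4/25; P(data | r = 2) = (2/5)(3/5) = 6/25; P(data | r = 3) = (3/5)(2/5) = 6/25; P(data | r = 4) = (4/5)(1/5) = 4/25.
Multiplying each by its prior: 1/4 · 4/25 = 1/25, 1/4 · 6/25 = 3/50, 1/4 · 6/25 = 3/50, 1/4 · 4/25 = 1/25; with total 1/5.
Therefore the posterior P(r = 1 | data) = (1/25) / (1/5) = 1/5.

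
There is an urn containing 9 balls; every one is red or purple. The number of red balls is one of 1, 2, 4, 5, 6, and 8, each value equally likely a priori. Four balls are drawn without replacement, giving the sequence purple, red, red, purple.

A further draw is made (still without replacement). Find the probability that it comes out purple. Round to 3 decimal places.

The likelihood of the observed sequence under each hypothesis: P(data | r = 1) = (8/9)(1/8)(0/7) = 0; P(data | r = 2) = (7/9)(2/8)(1/7)(6/6) = 1/36; P(data | r = 4) = (5/9)(4/8)(3/7)(4/6) = 5/63; P(data | r = 5) = (4/9)(5/8)(4/7)(3/6) = 5/63; P(data | r = 6) = (3/9)(6/8)(5/7)(2/6) = 5/84; P(data | r = 8) = (1/9)(8/8)(7/7)(0/6) = 0.
Multiplying each by its prior: 1/6 · 0 = 0, 1/6 · 1/36 = 1/216, 1/6 · 5/63 = 5/378, 1/6 · 5/63 = 5/378, 1/6 · 5/84 = 5/504, 1/6 · 0 = 0; these sum to 31/756.
The posterior is then P(r = 1 | data) = 0, P(r = 2 | data) = 7/62, P(r = 4 | data) = 10/31, P(r = 5 | data) = 10/31, P(r = 6 | data) = 15/62, P(r = 8 | data) = 0.
Averaging over the posterior, P(purple next | data) = (1)(7/62) + (3/5)(10/31) + (2/5)(10/31) + (1/5)(15/62) = 15/31.

0.484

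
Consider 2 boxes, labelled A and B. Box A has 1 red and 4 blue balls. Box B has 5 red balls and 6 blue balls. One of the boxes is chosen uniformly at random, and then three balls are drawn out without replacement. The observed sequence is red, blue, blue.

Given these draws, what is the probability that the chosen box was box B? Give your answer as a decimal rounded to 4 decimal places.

For each hypothesis, P(data | H) works out to: P(data | box A) = (1/5)(4/4)(3/3) = 1/5; P(data | box B) = (5/11)(6/10)(5/9) = 5/33.
The prior-weighted likelihoods are 1/2 · 1/5 = 1/10, 1/2 · 5/33 = 5/66; these sum to 29/165.
Therefore the posterior P(box B | data) = (5/66) / (29/165) = 25/58.

0.4310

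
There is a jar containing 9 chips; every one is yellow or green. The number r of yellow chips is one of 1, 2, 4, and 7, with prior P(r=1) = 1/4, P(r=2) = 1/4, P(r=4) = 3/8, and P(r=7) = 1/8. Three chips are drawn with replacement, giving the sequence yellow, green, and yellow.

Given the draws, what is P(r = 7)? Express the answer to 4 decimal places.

The likelihood of the observed sequence under each hypothesis: P(data | r = 1) = (1/9)(8/9)(1/9) = 0.010974; P(data | r = 2) = (2/9)(7/9)(2/9) = 0.038409; P(data | r = 4) = (4/9)(5/9)(4/9) = 0.10974; P(data | r = 7) = (7/9)(2/9)(7/9) = 0.13443.
Weighting by the prior gives 1/4 · 0.010974 = 0.0027435, 1/4 · 0.038409 = 0.0096022, 3/8 · 0.10974 = 0.041152, 1/8 · 0.13443 = 0.016804; summing to 0.070302.
So P(r = 7 | data) = (0.016804) / (0.070302) = 0.23902.

0.2390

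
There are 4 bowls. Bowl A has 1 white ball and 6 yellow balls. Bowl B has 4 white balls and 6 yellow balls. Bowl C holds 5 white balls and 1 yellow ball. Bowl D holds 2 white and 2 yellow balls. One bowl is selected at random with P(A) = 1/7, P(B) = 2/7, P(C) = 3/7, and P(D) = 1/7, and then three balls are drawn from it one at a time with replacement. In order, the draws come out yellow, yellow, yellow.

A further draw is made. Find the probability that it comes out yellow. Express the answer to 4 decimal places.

Compute the likelihood of the observed sequence for each case: P(data | bowl A) = (6/7)(6/7)(6/7) = 0.62974; P(data | bowl B) = (6/10)(6/10)(6/10) = 0.216; P(data | bowl C) = (1/6)(1/6)(1/6) = 0.0046296; P(data | bowl D) = (2/4)(2/4)(2/4) = 0.125.
The prior-weighted likelihoods are 1/7 · 0.62974 = 0.089963, 2/7 · 0.216 = 0.061714, 3/7 · 0.0046296 = 0.0019841, 1/7 · 0.125 = 0.017857; these sum to 0.17152.
The posterior is then P(bowl A | data) = 0.52451, P(bowl B | data) = 0.35981, P(bowl C | data) = 0.011568, P(bowl D | data) = 0.10411.
So P(yellow next | data) = Σ P(yellow next | H) P(H | data) = (6/7)(0.52451) + (3/5)(0.35981) + (1/6)(0.011568) + (1/2)(0.10411) = 0.71945.

0.7194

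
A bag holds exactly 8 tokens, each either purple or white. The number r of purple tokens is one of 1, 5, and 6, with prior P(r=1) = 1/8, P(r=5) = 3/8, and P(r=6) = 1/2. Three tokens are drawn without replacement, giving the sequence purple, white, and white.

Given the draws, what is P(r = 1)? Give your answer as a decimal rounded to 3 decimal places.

Compute the likelihood of the observed sequence for each case: P(data | r = 1) = (1/8)(7/7)(6/6) = 1/8; P(data | r = 5) = (5/8)(3/7)(2/6) = 5/56; P(data | r = 6) = (6/8)(2/7)(1/6) = 1/28.
The prior-weighted likelihoods are 1/8 · 1/8 = 1/64, 3/8 · 5/56 = 15/448, 1/2 · 1/28 = 1/56; with total 15/224.
By Bayes' rule, P(r = 1 | data) = (1/64) / (15/224) = 7/30.

0.233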